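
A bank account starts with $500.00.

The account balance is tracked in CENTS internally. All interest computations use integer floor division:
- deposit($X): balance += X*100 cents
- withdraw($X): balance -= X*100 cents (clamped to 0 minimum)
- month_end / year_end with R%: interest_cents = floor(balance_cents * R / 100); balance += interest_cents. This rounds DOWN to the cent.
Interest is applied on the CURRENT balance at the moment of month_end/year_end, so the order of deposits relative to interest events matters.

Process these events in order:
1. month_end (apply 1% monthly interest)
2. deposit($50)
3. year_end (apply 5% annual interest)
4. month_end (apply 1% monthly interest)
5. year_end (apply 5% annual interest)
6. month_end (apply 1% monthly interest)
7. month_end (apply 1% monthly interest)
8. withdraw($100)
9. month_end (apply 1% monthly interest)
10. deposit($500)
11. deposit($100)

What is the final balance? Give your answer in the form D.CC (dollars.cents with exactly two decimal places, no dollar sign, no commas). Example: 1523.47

Answer: 1135.70

Derivation:
After 1 (month_end (apply 1% monthly interest)): balance=$505.00 total_interest=$5.00
After 2 (deposit($50)): balance=$555.00 total_interest=$5.00
After 3 (year_end (apply 5% annual interest)): balance=$582.75 total_interest=$32.75
After 4 (month_end (apply 1% monthly interest)): balance=$588.57 total_interest=$38.57
After 5 (year_end (apply 5% annual interest)): balance=$617.99 total_interest=$67.99
After 6 (month_end (apply 1% monthly interest)): balance=$624.16 total_interest=$74.16
After 7 (month_end (apply 1% monthly interest)): balance=$630.40 total_interest=$80.40
After 8 (withdraw($100)): balance=$530.40 total_interest=$80.40
After 9 (month_end (apply 1% monthly interest)): balance=$535.70 total_interest=$85.70
After 10 (deposit($500)): balance=$1035.70 total_interest=$85.70
After 11 (deposit($100)): balance=$1135.70 total_interest=$85.70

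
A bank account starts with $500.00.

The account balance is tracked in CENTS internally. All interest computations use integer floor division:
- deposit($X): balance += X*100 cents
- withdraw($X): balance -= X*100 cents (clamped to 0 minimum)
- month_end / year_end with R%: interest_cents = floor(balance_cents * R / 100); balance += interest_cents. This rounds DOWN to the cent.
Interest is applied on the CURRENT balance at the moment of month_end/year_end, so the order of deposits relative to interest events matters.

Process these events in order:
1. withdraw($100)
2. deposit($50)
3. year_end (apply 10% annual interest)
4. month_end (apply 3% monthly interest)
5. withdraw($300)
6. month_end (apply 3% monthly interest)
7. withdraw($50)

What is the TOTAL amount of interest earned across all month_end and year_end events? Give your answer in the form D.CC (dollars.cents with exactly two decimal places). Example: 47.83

After 1 (withdraw($100)): balance=$400.00 total_interest=$0.00
After 2 (deposit($50)): balance=$450.00 total_interest=$0.00
After 3 (year_end (apply 10% annual interest)): balance=$495.00 total_interest=$45.00
After 4 (month_end (apply 3% monthly interest)): balance=$509.85 total_interest=$59.85
After 5 (withdraw($300)): balance=$209.85 total_interest=$59.85
After 6 (month_end (apply 3% monthly interest)): balance=$216.14 total_interest=$66.14
After 7 (withdraw($50)): balance=$166.14 total_interest=$66.14

Answer: 66.14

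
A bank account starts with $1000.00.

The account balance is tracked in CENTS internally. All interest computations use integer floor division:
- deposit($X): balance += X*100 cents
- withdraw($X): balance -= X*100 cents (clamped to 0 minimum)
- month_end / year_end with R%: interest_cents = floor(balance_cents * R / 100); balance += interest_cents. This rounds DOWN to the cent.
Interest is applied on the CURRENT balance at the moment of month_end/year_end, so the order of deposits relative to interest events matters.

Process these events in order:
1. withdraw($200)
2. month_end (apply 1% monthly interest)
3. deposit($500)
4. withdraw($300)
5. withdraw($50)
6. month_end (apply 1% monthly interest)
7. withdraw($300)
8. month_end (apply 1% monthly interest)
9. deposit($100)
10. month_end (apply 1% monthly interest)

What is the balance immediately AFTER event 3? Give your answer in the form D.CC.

After 1 (withdraw($200)): balance=$800.00 total_interest=$0.00
After 2 (month_end (apply 1% monthly interest)): balance=$808.00 total_interest=$8.00
After 3 (deposit($500)): balance=$1308.00 total_interest=$8.00

Answer: 1308.00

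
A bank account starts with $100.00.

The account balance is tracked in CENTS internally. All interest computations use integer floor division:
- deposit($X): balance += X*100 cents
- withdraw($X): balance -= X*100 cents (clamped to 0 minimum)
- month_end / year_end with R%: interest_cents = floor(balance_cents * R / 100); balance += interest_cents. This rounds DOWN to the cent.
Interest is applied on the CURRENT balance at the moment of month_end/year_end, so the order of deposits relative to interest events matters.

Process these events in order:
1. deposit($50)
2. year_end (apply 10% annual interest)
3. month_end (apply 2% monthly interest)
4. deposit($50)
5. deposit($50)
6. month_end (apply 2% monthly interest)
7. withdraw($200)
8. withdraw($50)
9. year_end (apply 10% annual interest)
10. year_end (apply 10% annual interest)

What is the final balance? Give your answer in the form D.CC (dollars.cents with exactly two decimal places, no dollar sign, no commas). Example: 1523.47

Answer: 28.62

Derivation:
After 1 (deposit($50)): balance=$150.00 total_interest=$0.00
After 2 (year_end (apply 10% annual interest)): balance=$165.00 total_interest=$15.00
After 3 (month_end (apply 2% monthly interest)): balance=$168.30 total_interest=$18.30
After 4 (deposit($50)): balance=$218.30 total_interest=$18.30
After 5 (deposit($50)): balance=$268.30 total_interest=$18.30
After 6 (month_end (apply 2% monthly interest)): balance=$273.66 total_interest=$23.66
After 7 (withdraw($200)): balance=$73.66 total_interest=$23.66
After 8 (withdraw($50)): balance=$23.66 total_interest=$23.66
After 9 (year_end (apply 10% annual interest)): balance=$26.02 total_interest=$26.02
After 10 (year_end (apply 10% annual interest)): balance=$28.62 total_interest=$28.62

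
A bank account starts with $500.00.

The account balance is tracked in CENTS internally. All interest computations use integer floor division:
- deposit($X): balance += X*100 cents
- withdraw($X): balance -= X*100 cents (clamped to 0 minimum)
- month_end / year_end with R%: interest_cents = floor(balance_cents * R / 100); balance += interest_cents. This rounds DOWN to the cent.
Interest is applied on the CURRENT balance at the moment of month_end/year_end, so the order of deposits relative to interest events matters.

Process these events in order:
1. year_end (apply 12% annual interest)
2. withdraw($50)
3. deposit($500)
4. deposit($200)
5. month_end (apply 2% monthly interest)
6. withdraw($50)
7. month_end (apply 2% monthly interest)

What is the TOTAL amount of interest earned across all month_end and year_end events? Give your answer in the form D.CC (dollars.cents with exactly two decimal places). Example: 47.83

Answer: 107.88

Derivation:
After 1 (year_end (apply 12% annual interest)): balance=$560.00 total_interest=$60.00
After 2 (withdraw($50)): balance=$510.00 total_interest=$60.00
After 3 (deposit($500)): balance=$1010.00 total_interest=$60.00
After 4 (deposit($200)): balance=$1210.00 total_interest=$60.00
After 5 (month_end (apply 2% monthly interest)): balance=$1234.20 total_interest=$84.20
After 6 (withdraw($50)): balance=$1184.20 total_interest=$84.20
After 7 (month_end (apply 2% monthly interest)): balance=$1207.88 total_interest=$107.88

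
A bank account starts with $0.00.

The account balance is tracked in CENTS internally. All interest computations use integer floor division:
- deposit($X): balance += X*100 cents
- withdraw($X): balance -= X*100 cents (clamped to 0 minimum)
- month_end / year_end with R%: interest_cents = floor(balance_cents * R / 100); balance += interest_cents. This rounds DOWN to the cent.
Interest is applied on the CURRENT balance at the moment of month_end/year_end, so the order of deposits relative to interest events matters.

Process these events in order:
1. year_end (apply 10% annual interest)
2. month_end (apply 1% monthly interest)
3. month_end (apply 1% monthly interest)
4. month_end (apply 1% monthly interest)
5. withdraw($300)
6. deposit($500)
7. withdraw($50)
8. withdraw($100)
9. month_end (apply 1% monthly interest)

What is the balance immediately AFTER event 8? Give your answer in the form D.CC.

After 1 (year_end (apply 10% annual interest)): balance=$0.00 total_interest=$0.00
After 2 (month_end (apply 1% monthly interest)): balance=$0.00 total_interest=$0.00
After 3 (month_end (apply 1% monthly interest)): balance=$0.00 total_interest=$0.00
After 4 (month_end (apply 1% monthly interest)): balance=$0.00 total_interest=$0.00
After 5 (withdraw($300)): balance=$0.00 total_interest=$0.00
After 6 (deposit($500)): balance=$500.00 total_interest=$0.00
After 7 (withdraw($50)): balance=$450.00 total_interest=$0.00
After 8 (withdraw($100)): balance=$350.00 total_interest=$0.00

Answer: 350.00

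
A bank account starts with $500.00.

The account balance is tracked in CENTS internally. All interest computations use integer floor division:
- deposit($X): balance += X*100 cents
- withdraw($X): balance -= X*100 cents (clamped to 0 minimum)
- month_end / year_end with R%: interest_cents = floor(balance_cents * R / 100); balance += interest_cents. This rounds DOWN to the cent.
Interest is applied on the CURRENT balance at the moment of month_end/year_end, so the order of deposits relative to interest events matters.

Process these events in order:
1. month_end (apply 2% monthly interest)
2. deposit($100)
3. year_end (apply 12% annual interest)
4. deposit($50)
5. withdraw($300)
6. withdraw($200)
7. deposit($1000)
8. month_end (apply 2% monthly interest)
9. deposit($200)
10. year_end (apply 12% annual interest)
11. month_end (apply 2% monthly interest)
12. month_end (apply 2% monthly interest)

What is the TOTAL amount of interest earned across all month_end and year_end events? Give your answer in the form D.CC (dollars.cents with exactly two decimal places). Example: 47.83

Answer: 348.75

Derivation:
After 1 (month_end (apply 2% monthly interest)): balance=$510.00 total_interest=$10.00
After 2 (deposit($100)): balance=$610.00 total_interest=$10.00
After 3 (year_end (apply 12% annual interest)): balance=$683.20 total_interest=$83.20
After 4 (deposit($50)): balance=$733.20 total_interest=$83.20
After 5 (withdraw($300)): balance=$433.20 total_interest=$83.20
After 6 (withdraw($200)): balance=$233.20 total_interest=$83.20
After 7 (deposit($1000)): balance=$1233.20 total_interest=$83.20
After 8 (month_end (apply 2% monthly interest)): balance=$1257.86 total_interest=$107.86
After 9 (deposit($200)): balance=$1457.86 total_interest=$107.86
After 10 (year_end (apply 12% annual interest)): balance=$1632.80 total_interest=$282.80
After 11 (month_end (apply 2% monthly interest)): balance=$1665.45 total_interest=$315.45
After 12 (month_end (apply 2% monthly interest)): balance=$1698.75 total_interest=$348.75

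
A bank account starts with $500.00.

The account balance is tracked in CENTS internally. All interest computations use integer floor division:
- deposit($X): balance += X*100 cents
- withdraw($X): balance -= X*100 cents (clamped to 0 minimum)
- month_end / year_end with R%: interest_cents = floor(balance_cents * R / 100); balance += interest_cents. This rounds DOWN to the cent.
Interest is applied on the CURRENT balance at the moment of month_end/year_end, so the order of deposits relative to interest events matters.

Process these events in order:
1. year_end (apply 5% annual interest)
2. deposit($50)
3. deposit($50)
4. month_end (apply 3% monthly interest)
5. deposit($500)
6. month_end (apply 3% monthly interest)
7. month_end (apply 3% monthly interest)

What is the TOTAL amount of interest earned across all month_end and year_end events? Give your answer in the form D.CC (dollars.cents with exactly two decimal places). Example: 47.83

Answer: 113.40

Derivation:
After 1 (year_end (apply 5% annual interest)): balance=$525.00 total_interest=$25.00
After 2 (deposit($50)): balance=$575.00 total_interest=$25.00
After 3 (deposit($50)): balance=$625.00 total_interest=$25.00
After 4 (month_end (apply 3% monthly interest)): balance=$643.75 total_interest=$43.75
After 5 (deposit($500)): balance=$1143.75 total_interest=$43.75
After 6 (month_end (apply 3% monthly interest)): balance=$1178.06 total_interest=$78.06
After 7 (month_end (apply 3% monthly interest)): balance=$1213.40 total_interest=$113.40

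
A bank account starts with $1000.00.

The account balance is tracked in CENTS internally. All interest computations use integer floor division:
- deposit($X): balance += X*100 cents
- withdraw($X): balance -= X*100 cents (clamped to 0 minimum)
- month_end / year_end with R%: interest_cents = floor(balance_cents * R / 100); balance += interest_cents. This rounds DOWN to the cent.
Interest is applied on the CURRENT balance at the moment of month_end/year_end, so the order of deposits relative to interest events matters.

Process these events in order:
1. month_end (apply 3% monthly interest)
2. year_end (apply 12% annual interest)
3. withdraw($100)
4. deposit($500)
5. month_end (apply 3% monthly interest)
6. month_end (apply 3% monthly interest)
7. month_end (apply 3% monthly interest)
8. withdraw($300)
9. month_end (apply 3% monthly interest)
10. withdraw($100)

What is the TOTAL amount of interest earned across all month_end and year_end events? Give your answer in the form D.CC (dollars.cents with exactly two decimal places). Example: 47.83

Answer: 339.56

Derivation:
After 1 (month_end (apply 3% monthly interest)): balance=$1030.00 total_interest=$30.00
After 2 (year_end (apply 12% annual interest)): balance=$1153.60 total_interest=$153.60
After 3 (withdraw($100)): balance=$1053.60 total_interest=$153.60
After 4 (deposit($500)): balance=$1553.60 total_interest=$153.60
After 5 (month_end (apply 3% monthly interest)): balance=$1600.20 total_interest=$200.20
After 6 (month_end (apply 3% monthly interest)): balance=$1648.20 total_interest=$248.20
After 7 (month_end (apply 3% monthly interest)): balance=$1697.64 total_interest=$297.64
After 8 (withdraw($300)): balance=$1397.64 total_interest=$297.64
After 9 (month_end (apply 3% monthly interest)): balance=$1439.56 total_interest=$339.56
After 10 (withdraw($100)): balance=$1339.56 total_interest=$339.56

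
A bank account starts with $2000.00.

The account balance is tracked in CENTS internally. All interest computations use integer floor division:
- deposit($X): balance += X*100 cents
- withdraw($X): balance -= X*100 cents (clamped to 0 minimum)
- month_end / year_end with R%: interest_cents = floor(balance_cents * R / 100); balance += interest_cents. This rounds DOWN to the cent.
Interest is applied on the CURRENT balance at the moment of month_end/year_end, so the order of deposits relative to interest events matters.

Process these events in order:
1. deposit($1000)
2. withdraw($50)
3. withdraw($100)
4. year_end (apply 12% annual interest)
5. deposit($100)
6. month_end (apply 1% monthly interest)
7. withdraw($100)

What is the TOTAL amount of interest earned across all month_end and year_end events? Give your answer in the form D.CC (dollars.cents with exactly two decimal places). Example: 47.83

After 1 (deposit($1000)): balance=$3000.00 total_interest=$0.00
After 2 (withdraw($50)): balance=$2950.00 total_interest=$0.00
After 3 (withdraw($100)): balance=$2850.00 total_interest=$0.00
After 4 (year_end (apply 12% annual interest)): balance=$3192.00 total_interest=$342.00
After 5 (deposit($100)): balance=$3292.00 total_interest=$342.00
After 6 (month_end (apply 1% monthly interest)): balance=$3324.92 total_interest=$374.92
After 7 (withdraw($100)): balance=$3224.92 total_interest=$374.92

Answer: 374.92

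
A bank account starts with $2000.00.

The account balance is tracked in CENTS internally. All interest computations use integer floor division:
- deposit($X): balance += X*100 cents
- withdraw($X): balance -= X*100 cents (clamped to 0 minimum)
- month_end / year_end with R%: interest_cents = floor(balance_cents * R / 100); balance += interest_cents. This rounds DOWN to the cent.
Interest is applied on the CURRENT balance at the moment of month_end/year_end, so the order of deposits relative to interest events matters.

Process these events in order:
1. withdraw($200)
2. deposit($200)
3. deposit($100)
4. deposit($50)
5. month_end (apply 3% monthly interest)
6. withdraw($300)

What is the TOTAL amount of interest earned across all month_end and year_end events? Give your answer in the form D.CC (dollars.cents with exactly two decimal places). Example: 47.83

After 1 (withdraw($200)): balance=$1800.00 total_interest=$0.00
After 2 (deposit($200)): balance=$2000.00 total_interest=$0.00
After 3 (deposit($100)): balance=$2100.00 total_interest=$0.00
After 4 (deposit($50)): balance=$2150.00 total_interest=$0.00
After 5 (month_end (apply 3% monthly interest)): balance=$2214.50 total_interest=$64.50
After 6 (withdraw($300)): balance=$1914.50 total_interest=$64.50

Answer: 64.50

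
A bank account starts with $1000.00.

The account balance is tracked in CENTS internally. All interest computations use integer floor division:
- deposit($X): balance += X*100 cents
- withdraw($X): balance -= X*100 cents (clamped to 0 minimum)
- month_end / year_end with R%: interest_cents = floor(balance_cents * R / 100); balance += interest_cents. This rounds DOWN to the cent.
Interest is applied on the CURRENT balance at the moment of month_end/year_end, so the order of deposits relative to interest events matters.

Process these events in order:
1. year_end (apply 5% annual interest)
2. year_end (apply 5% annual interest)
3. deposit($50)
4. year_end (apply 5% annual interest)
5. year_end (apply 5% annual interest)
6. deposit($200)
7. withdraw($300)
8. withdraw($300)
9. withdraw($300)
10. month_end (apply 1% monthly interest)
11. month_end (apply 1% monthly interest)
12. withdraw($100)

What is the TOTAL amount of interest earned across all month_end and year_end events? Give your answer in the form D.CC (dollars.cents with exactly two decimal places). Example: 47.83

Answer: 232.08

Derivation:
After 1 (year_end (apply 5% annual interest)): balance=$1050.00 total_interest=$50.00
After 2 (year_end (apply 5% annual interest)): balance=$1102.50 total_interest=$102.50
After 3 (deposit($50)): balance=$1152.50 total_interest=$102.50
After 4 (year_end (apply 5% annual interest)): balance=$1210.12 total_interest=$160.12
After 5 (year_end (apply 5% annual interest)): balance=$1270.62 total_interest=$220.62
After 6 (deposit($200)): balance=$1470.62 total_interest=$220.62
After 7 (withdraw($300)): balance=$1170.62 total_interest=$220.62
After 8 (withdraw($300)): balance=$870.62 total_interest=$220.62
After 9 (withdraw($300)): balance=$570.62 total_interest=$220.62
After 10 (month_end (apply 1% monthly interest)): balance=$576.32 total_interest=$226.32
After 11 (month_end (apply 1% monthly interest)): balance=$582.08 total_interest=$232.08
After 12 (withdraw($100)): balance=$482.08 total_interest=$232.08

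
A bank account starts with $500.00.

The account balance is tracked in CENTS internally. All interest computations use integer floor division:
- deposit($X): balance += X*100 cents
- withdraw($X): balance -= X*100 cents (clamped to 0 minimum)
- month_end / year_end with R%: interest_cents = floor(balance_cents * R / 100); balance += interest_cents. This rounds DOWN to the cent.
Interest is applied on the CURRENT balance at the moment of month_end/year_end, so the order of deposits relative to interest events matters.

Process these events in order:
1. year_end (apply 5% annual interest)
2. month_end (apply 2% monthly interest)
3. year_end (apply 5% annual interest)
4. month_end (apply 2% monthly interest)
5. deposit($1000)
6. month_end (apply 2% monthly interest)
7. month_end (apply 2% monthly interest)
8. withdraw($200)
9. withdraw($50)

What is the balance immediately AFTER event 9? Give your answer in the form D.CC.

After 1 (year_end (apply 5% annual interest)): balance=$525.00 total_interest=$25.00
After 2 (month_end (apply 2% monthly interest)): balance=$535.50 total_interest=$35.50
After 3 (year_end (apply 5% annual interest)): balance=$562.27 total_interest=$62.27
After 4 (month_end (apply 2% monthly interest)): balance=$573.51 total_interest=$73.51
After 5 (deposit($1000)): balance=$1573.51 total_interest=$73.51
After 6 (month_end (apply 2% monthly interest)): balance=$1604.98 total_interest=$104.98
After 7 (month_end (apply 2% monthly interest)): balance=$1637.07 total_interest=$137.07
After 8 (withdraw($200)): balance=$1437.07 total_interest=$137.07
After 9 (withdraw($50)): balance=$1387.07 total_interest=$137.07

Answer: 1387.07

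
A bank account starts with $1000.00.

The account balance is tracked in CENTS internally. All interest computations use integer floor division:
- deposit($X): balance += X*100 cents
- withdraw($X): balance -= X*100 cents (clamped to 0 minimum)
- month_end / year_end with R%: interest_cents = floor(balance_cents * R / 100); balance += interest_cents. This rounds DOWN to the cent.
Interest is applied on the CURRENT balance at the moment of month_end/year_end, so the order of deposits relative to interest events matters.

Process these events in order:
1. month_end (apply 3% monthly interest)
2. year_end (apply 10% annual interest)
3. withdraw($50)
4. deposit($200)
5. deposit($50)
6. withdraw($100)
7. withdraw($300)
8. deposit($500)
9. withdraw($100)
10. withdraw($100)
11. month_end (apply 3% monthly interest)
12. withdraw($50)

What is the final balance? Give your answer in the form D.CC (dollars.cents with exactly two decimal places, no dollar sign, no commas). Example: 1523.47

Answer: 1219.99

Derivation:
After 1 (month_end (apply 3% monthly interest)): balance=$1030.00 total_interest=$30.00
After 2 (year_end (apply 10% annual interest)): balance=$1133.00 total_interest=$133.00
After 3 (withdraw($50)): balance=$1083.00 total_interest=$133.00
After 4 (deposit($200)): balance=$1283.00 total_interest=$133.00
After 5 (deposit($50)): balance=$1333.00 total_interest=$133.00
After 6 (withdraw($100)): balance=$1233.00 total_interest=$133.00
After 7 (withdraw($300)): balance=$933.00 total_interest=$133.00
After 8 (deposit($500)): balance=$1433.00 total_interest=$133.00
After 9 (withdraw($100)): balance=$1333.00 total_interest=$133.00
After 10 (withdraw($100)): balance=$1233.00 total_interest=$133.00
After 11 (month_end (apply 3% monthly interest)): balance=$1269.99 total_interest=$169.99
After 12 (withdraw($50)): balance=$1219.99 total_interest=$169.99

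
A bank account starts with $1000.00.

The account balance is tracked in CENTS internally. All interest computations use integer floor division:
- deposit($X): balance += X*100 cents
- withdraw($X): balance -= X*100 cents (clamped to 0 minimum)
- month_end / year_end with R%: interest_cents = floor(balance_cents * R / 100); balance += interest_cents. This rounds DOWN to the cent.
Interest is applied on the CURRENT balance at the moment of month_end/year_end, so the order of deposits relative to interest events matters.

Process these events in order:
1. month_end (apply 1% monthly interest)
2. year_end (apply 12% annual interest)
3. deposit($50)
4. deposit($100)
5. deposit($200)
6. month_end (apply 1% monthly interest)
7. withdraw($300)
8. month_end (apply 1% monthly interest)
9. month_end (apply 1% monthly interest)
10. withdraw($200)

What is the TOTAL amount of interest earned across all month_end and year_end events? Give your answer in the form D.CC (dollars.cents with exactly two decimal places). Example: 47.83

Answer: 170.04

Derivation:
After 1 (month_end (apply 1% monthly interest)): balance=$1010.00 total_interest=$10.00
After 2 (year_end (apply 12% annual interest)): balance=$1131.20 total_interest=$131.20
After 3 (deposit($50)): balance=$1181.20 total_interest=$131.20
After 4 (deposit($100)): balance=$1281.20 total_interest=$131.20
After 5 (deposit($200)): balance=$1481.20 total_interest=$131.20
After 6 (month_end (apply 1% monthly interest)): balance=$1496.01 total_interest=$146.01
After 7 (withdraw($300)): balance=$1196.01 total_interest=$146.01
After 8 (month_end (apply 1% monthly interest)): balance=$1207.97 total_interest=$157.97
After 9 (month_end (apply 1% monthly interest)): balance=$1220.04 total_interest=$170.04
After 10 (withdraw($200)): balance=$1020.04 total_interest=$170.04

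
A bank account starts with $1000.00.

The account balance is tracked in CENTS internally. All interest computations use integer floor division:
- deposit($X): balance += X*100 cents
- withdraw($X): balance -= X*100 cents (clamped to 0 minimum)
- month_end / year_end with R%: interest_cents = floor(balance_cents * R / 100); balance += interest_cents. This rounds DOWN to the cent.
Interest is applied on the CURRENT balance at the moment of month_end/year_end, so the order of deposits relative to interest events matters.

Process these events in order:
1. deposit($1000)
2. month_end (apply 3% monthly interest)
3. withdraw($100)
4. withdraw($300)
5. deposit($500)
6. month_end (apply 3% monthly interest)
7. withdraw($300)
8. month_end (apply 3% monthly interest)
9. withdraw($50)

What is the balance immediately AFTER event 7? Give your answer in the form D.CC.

After 1 (deposit($1000)): balance=$2000.00 total_interest=$0.00
After 2 (month_end (apply 3% monthly interest)): balance=$2060.00 total_interest=$60.00
After 3 (withdraw($100)): balance=$1960.00 total_interest=$60.00
After 4 (withdraw($300)): balance=$1660.00 total_interest=$60.00
After 5 (deposit($500)): balance=$2160.00 total_interest=$60.00
After 6 (month_end (apply 3% monthly interest)): balance=$2224.80 total_interest=$124.80
After 7 (withdraw($300)): balance=$1924.80 total_interest=$124.80

Answer: 1924.80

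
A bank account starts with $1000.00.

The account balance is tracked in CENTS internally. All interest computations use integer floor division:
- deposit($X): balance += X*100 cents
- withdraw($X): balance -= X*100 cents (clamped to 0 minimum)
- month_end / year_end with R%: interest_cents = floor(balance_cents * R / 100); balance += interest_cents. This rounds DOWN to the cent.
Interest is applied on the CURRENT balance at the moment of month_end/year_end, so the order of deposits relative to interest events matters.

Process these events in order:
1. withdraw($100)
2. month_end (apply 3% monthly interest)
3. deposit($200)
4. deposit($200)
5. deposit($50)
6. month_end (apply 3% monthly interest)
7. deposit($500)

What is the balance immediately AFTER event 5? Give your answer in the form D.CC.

Answer: 1377.00

Derivation:
After 1 (withdraw($100)): balance=$900.00 total_interest=$0.00
After 2 (month_end (apply 3% monthly interest)): balance=$927.00 total_interest=$27.00
After 3 (deposit($200)): balance=$1127.00 total_interest=$27.00
After 4 (deposit($200)): balance=$1327.00 total_interest=$27.00
After 5 (deposit($50)): balance=$1377.00 total_interest=$27.00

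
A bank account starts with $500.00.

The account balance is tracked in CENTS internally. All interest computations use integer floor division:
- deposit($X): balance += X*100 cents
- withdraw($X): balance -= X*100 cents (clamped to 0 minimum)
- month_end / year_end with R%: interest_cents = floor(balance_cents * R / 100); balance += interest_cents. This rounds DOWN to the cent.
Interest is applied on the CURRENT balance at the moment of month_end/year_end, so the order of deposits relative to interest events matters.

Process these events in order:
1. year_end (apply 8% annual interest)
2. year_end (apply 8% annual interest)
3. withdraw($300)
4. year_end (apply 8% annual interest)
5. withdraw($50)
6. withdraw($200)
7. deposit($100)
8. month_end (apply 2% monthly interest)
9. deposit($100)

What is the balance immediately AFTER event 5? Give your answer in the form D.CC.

Answer: 255.85

Derivation:
After 1 (year_end (apply 8% annual interest)): balance=$540.00 total_interest=$40.00
After 2 (year_end (apply 8% annual interest)): balance=$583.20 total_interest=$83.20
After 3 (withdraw($300)): balance=$283.20 total_interest=$83.20
After 4 (year_end (apply 8% annual interest)): balance=$305.85 total_interest=$105.85
After 5 (withdraw($50)): balance=$255.85 total_interest=$105.85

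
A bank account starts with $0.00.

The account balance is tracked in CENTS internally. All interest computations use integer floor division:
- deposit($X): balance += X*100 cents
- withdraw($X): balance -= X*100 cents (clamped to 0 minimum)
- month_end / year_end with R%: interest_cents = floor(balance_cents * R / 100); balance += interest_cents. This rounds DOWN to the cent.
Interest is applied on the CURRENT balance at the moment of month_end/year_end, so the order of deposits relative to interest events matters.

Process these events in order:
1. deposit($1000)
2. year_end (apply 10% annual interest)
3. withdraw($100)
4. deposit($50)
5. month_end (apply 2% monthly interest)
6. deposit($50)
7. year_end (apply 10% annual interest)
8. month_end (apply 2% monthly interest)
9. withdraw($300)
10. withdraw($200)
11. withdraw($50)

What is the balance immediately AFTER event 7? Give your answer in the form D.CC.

Answer: 1233.10

Derivation:
After 1 (deposit($1000)): balance=$1000.00 total_interest=$0.00
After 2 (year_end (apply 10% annual interest)): balance=$1100.00 total_interest=$100.00
After 3 (withdraw($100)): balance=$1000.00 total_interest=$100.00
After 4 (deposit($50)): balance=$1050.00 total_interest=$100.00
After 5 (month_end (apply 2% monthly interest)): balance=$1071.00 total_interest=$121.00
After 6 (deposit($50)): balance=$1121.00 total_interest=$121.00
After 7 (year_end (apply 10% annual interest)): balance=$1233.10 total_interest=$233.10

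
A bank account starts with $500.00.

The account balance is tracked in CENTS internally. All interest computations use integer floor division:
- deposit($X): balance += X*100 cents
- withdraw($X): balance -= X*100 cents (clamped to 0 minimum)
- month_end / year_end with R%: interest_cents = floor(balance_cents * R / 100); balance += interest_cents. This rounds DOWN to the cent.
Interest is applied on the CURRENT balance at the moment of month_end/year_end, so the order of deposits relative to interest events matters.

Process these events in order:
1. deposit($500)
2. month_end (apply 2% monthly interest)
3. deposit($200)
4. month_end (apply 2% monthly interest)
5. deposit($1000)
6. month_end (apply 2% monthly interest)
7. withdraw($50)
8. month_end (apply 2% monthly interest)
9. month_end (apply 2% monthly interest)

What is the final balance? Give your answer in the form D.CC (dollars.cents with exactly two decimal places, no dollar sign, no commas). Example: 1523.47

Answer: 2329.74

Derivation:
After 1 (deposit($500)): balance=$1000.00 total_interest=$0.00
After 2 (month_end (apply 2% monthly interest)): balance=$1020.00 total_interest=$20.00
After 3 (deposit($200)): balance=$1220.00 total_interest=$20.00
After 4 (month_end (apply 2% monthly interest)): balance=$1244.40 total_interest=$44.40
After 5 (deposit($1000)): balance=$2244.40 total_interest=$44.40
After 6 (month_end (apply 2% monthly interest)): balance=$2289.28 total_interest=$89.28
After 7 (withdraw($50)): balance=$2239.28 total_interest=$89.28
After 8 (month_end (apply 2% monthly interest)): balance=$2284.06 total_interest=$134.06
After 9 (month_end (apply 2% monthly interest)): balance=$2329.74 total_interest=$179.74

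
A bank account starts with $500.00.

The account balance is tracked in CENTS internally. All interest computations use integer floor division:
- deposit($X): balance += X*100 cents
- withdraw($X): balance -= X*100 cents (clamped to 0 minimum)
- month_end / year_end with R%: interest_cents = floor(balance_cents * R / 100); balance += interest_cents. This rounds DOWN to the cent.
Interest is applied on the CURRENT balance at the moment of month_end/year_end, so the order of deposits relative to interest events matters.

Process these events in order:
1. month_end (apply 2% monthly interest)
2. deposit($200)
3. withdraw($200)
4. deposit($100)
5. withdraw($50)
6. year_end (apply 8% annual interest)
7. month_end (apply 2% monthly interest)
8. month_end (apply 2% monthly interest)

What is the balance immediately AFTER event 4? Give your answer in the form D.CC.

After 1 (month_end (apply 2% monthly interest)): balance=$510.00 total_interest=$10.00
After 2 (deposit($200)): balance=$710.00 total_interest=$10.00
After 3 (withdraw($200)): balance=$510.00 total_interest=$10.00
After 4 (deposit($100)): balance=$610.00 total_interest=$10.00

Answer: 610.00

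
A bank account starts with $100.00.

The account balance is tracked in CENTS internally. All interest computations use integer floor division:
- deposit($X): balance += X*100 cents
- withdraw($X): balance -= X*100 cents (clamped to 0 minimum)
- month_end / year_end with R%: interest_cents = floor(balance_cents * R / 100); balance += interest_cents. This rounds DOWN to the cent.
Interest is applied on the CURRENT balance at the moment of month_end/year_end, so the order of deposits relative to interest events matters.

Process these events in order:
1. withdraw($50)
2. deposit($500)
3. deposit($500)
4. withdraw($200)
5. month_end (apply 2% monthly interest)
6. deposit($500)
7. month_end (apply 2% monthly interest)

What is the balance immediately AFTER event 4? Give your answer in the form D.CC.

Answer: 850.00

Derivation:
After 1 (withdraw($50)): balance=$50.00 total_interest=$0.00
After 2 (deposit($500)): balance=$550.00 total_interest=$0.00
After 3 (deposit($500)): balance=$1050.00 total_interest=$0.00
After 4 (withdraw($200)): balance=$850.00 total_interest=$0.00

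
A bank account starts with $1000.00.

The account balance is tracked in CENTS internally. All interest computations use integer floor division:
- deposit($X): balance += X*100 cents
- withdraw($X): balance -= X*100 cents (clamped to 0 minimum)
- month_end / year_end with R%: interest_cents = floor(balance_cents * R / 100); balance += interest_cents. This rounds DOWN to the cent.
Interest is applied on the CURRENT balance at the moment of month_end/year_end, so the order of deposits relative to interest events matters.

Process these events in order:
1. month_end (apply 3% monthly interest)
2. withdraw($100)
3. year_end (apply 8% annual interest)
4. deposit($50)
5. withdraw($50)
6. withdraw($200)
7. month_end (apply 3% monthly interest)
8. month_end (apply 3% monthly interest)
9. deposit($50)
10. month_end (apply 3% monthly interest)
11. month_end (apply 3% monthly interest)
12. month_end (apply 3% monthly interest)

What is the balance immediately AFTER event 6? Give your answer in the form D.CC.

After 1 (month_end (apply 3% monthly interest)): balance=$1030.00 total_interest=$30.00
After 2 (withdraw($100)): balance=$930.00 total_interest=$30.00
After 3 (year_end (apply 8% annual interest)): balance=$1004.40 total_interest=$104.40
After 4 (deposit($50)): balance=$1054.40 total_interest=$104.40
After 5 (withdraw($50)): balance=$1004.40 total_interest=$104.40
After 6 (withdraw($200)): balance=$804.40 total_interest=$104.40

Answer: 804.40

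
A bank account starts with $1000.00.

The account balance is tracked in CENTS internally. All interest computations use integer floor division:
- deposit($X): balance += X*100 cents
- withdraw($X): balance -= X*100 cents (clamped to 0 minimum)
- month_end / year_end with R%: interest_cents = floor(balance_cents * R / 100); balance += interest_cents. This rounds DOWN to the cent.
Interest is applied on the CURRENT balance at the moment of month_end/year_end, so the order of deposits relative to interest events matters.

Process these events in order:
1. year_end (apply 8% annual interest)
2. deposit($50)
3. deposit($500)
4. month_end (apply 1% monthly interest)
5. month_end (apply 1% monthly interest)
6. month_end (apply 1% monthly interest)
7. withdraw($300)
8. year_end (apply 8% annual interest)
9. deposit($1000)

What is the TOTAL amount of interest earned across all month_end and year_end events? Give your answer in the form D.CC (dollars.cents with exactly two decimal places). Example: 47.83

Answer: 239.73

Derivation:
After 1 (year_end (apply 8% annual interest)): balance=$1080.00 total_interest=$80.00
After 2 (deposit($50)): balance=$1130.00 total_interest=$80.00
After 3 (deposit($500)): balance=$1630.00 total_interest=$80.00
After 4 (month_end (apply 1% monthly interest)): balance=$1646.30 total_interest=$96.30
After 5 (month_end (apply 1% monthly interest)): balance=$1662.76 total_interest=$112.76
After 6 (month_end (apply 1% monthly interest)): balance=$1679.38 total_interest=$129.38
After 7 (withdraw($300)): balance=$1379.38 total_interest=$129.38
After 8 (year_end (apply 8% annual interest)): balance=$1489.73 total_interest=$239.73
After 9 (deposit($1000)): balance=$2489.73 total_interest=$239.73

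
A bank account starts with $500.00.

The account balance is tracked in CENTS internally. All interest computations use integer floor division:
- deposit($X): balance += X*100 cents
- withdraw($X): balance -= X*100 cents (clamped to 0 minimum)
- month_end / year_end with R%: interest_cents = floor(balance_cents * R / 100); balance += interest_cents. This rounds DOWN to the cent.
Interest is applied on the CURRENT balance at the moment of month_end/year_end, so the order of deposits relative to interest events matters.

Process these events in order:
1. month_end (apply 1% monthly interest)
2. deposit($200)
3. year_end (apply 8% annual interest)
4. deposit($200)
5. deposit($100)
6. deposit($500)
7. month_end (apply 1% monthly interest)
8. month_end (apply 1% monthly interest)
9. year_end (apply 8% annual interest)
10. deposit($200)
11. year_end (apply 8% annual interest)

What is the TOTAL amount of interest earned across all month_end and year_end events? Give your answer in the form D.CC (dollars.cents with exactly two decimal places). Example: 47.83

Answer: 373.81

Derivation:
After 1 (month_end (apply 1% monthly interest)): balance=$505.00 total_interest=$5.00
After 2 (deposit($200)): balance=$705.00 total_interest=$5.00
After 3 (year_end (apply 8% annual interest)): balance=$761.40 total_interest=$61.40
After 4 (deposit($200)): balance=$961.40 total_interest=$61.40
After 5 (deposit($100)): balance=$1061.40 total_interest=$61.40
After 6 (deposit($500)): balance=$1561.40 total_interest=$61.40
After 7 (month_end (apply 1% monthly interest)): balance=$1577.01 total_interest=$77.01
After 8 (month_end (apply 1% monthly interest)): balance=$1592.78 total_interest=$92.78
After 9 (year_end (apply 8% annual interest)): balance=$1720.20 total_interest=$220.20
After 10 (deposit($200)): balance=$1920.20 total_interest=$220.20
After 11 (year_end (apply 8% annual interest)): balance=$2073.81 total_interest=$373.81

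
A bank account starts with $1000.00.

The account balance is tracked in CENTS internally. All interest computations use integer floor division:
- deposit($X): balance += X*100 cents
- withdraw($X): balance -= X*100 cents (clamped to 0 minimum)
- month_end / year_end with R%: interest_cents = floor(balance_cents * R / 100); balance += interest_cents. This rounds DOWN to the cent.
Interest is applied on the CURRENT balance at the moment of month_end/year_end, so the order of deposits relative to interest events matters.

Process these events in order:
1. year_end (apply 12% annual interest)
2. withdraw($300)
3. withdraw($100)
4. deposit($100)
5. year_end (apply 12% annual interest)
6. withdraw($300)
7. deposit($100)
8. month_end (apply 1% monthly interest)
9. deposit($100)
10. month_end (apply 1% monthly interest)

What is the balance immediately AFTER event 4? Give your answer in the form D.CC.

After 1 (year_end (apply 12% annual interest)): balance=$1120.00 total_interest=$120.00
After 2 (withdraw($300)): balance=$820.00 total_interest=$120.00
After 3 (withdraw($100)): balance=$720.00 total_interest=$120.00
After 4 (deposit($100)): balance=$820.00 total_interest=$120.00

Answer: 820.00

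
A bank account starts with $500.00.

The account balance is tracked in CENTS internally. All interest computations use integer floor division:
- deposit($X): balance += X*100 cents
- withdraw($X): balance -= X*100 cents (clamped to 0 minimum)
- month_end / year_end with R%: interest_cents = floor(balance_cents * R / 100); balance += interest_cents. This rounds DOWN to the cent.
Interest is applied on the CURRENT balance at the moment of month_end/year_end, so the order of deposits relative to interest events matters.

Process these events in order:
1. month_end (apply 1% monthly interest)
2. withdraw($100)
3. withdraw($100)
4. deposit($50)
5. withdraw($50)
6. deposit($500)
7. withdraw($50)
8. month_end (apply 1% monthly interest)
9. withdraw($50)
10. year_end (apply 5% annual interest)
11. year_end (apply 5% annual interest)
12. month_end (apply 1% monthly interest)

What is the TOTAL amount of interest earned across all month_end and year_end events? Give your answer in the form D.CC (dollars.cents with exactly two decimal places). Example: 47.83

Answer: 93.42

Derivation:
After 1 (month_end (apply 1% monthly interest)): balance=$505.00 total_interest=$5.00
After 2 (withdraw($100)): balance=$405.00 total_interest=$5.00
After 3 (withdraw($100)): balance=$305.00 total_interest=$5.00
After 4 (deposit($50)): balance=$355.00 total_interest=$5.00
After 5 (withdraw($50)): balance=$305.00 total_interest=$5.00
After 6 (deposit($500)): balance=$805.00 total_interest=$5.00
After 7 (withdraw($50)): balance=$755.00 total_interest=$5.00
After 8 (month_end (apply 1% monthly interest)): balance=$762.55 total_interest=$12.55
After 9 (withdraw($50)): balance=$712.55 total_interest=$12.55
After 10 (year_end (apply 5% annual interest)): balance=$748.17 total_interest=$48.17
After 11 (year_end (apply 5% annual interest)): balance=$785.57 total_interest=$85.57
After 12 (month_end (apply 1% monthly interest)): balance=$793.42 total_interest=$93.42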